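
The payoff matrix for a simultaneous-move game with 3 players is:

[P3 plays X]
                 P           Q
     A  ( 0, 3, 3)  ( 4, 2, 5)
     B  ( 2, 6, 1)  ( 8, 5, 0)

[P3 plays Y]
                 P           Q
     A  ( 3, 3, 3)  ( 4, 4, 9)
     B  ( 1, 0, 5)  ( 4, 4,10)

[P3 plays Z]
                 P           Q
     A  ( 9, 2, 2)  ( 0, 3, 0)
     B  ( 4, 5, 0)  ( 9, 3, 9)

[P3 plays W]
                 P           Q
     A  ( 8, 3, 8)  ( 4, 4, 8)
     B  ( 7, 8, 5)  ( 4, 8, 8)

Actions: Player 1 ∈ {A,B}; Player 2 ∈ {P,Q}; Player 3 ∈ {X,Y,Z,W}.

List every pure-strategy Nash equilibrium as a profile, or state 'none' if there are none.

(A,P,X): not NE [P1→B gives 2>0; P3→W gives 8>3]
(A,P,Y): not NE [P2→Q gives 4>3; P3→W gives 8>3]
(A,P,Z): not NE [P2→Q gives 3>2; P3→W gives 8>2]
(A,P,W): not NE [P2→Q gives 4>3]
(A,Q,X): not NE [P1→B gives 8>4; P2→P gives 3>2; P3→Y gives 9>5]
(A,Q,Y): NE
(A,Q,Z): not NE [P1→B gives 9>0; P3→Y gives 9>0]
(A,Q,W): not NE [P3→Y gives 9>8]
(B,P,X): not NE [P3→W gives 5>1]
(B,P,Y): not NE [P1→A gives 3>1; P2→Q gives 4>0]
(B,P,Z): not NE [P1→A gives 9>4; P3→W gives 5>0]
(B,P,W): not NE [P1→A gives 8>7]
(B,Q,X): not NE [P2→P gives 6>5; P3→Y gives 10>0]
(B,Q,Y): NE
(B,Q,Z): not NE [P2→P gives 5>3; P3→Y gives 10>9]
(B,Q,W): not NE [P3→Y gives 10>8]

Nash profiles: (A,Q,Y), (B,Q,Y)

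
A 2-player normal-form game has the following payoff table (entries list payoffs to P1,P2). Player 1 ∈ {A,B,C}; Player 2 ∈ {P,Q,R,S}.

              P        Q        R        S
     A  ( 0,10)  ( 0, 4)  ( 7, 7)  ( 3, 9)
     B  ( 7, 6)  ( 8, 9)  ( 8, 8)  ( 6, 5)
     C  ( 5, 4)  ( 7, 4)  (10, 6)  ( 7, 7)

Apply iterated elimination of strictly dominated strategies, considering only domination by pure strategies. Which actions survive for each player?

IESDS → P1:{B,C} P2:{Q,R,S}

P1 drop A (B beats it: P:7>0 Q:8>0 R:8>7 S:6>3)
P2 drop P (R beats it: B:8>6 C:6>4)
P1→{B,C} P2→{Q,R,S}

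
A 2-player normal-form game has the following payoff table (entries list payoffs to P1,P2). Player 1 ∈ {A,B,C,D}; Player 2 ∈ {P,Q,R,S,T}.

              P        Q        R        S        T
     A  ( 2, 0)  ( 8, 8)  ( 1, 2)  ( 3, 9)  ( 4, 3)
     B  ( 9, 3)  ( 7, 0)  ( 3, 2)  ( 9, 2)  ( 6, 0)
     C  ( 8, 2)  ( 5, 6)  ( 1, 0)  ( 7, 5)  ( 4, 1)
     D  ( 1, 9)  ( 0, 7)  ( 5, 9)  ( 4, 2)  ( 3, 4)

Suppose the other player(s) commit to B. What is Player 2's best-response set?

argmax u_2 = {P}

u_2(P vs B) = 3
u_2(Q vs B) = 0
u_2(R vs B) = 2
u_2(S vs B) = 2
u_2(T vs B) = 0
max payoff 3 at {P}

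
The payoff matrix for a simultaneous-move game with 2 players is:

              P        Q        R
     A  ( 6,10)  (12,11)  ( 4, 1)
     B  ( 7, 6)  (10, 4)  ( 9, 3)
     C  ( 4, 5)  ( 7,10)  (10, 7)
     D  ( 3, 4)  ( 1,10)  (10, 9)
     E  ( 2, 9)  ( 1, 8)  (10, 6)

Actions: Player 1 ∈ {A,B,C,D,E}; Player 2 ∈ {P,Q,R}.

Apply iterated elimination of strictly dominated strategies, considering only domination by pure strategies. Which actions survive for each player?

Survivors P1:{A,B} P2:{P,Q}

P2 drop R (Q beats it: A:11>1 B:4>3 C:10>7 D:10>9 E:8>6)
P1 drop C (A beats it: P:6>4 Q:12>7)
P1 drop D (A beats it: P:6>3 Q:12>1)
P1 drop E (A beats it: P:6>2 Q:12>1)
P1→{A,B} P2→{P,Q}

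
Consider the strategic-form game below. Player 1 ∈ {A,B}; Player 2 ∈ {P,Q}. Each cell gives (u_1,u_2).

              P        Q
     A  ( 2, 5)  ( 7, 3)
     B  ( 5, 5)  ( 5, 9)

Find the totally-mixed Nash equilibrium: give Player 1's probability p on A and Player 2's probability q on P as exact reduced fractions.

P1 indiff ⇒ q·2+(1-q)·7 = q·5+(1-q)·5 ⇒ q(-3) = (1-q)(-2) ⇒ q = 2/5
P2 indiff ⇒ p·5+(1-p)·5 = p·3+(1-p)·9 ⇒ p(2) = (1-p)(4) ⇒ p = 2/3

p=2/3, q=2/5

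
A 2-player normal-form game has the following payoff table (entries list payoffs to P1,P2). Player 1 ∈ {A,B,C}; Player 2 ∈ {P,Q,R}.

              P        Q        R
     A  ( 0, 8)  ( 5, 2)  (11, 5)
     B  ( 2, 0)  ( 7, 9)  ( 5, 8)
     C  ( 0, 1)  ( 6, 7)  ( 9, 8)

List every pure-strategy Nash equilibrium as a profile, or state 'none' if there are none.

(A,P): not NE [P1→B gives 2>0]
(A,Q): not NE [P1→B gives 7>5; P2→P gives 8>2]
(A,R): not NE [P2→P gives 8>5]
(B,P): not NE [P2→Q gives 9>0]
(B,Q): NE
(B,R): not NE [P1→A gives 11>5; P2→Q gives 9>8]
(C,P): not NE [P1→B gives 2>0; P2→R gives 8>1]
(C,Q): not NE [P1→B gives 7>6; P2→R gives 8>7]
(C,R): not NE [P1→A gives 11>9]

PSNE = {(B,Q)}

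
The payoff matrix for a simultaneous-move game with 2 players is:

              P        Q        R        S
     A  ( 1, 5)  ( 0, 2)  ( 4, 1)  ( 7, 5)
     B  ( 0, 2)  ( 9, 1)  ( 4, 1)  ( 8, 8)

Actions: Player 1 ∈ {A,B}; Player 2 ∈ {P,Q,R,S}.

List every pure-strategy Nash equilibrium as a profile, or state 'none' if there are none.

(A,P): NE
(A,Q): not NE [P1→B gives 9>0; P2→S gives 5>2]
(A,R): not NE [P2→S gives 5>1]
(A,S): not NE [P1→B gives 8>7]
(B,P): not NE [P1→A gives 1>0; P2→S gives 8>2]
(B,Q): not NE [P2→S gives 8>1]
(B,R): not NE [P2→S gives 8>1]
(B,S): NE

Nash profiles: (A,P), (B,S)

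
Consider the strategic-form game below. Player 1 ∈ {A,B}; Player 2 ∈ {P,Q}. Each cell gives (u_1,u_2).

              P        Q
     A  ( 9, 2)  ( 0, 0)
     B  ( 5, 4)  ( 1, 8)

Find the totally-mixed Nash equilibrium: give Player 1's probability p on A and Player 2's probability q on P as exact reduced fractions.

P1 indiff ⇒ q·9+(1-q)·0 = q·5+(1-q)·1 ⇒ q(4) = (1-q)(1) ⇒ q = 1/5
P2 indiff ⇒ p·2+(1-p)·4 = p·0+(1-p)·8 ⇒ p(2) = (1-p)(4) ⇒ p = 2/3

(p,q) = (2/3, 1/5)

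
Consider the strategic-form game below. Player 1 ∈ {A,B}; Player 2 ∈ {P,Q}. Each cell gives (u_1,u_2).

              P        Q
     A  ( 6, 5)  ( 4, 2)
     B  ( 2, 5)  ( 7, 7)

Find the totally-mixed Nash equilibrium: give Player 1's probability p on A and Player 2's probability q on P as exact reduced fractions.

p=2/5, q=3/7

P1 indiff ⇒ q·6+(1-q)·4 = q·2+(1-q)·7 ⇒ q(4) = (1-q)(3) ⇒ q = 3/7
P2 indiff ⇒ p·5+(1-p)·5 = p·2+(1-p)·7 ⇒ p(3) = (1-p)(2) ⇒ p = 2/5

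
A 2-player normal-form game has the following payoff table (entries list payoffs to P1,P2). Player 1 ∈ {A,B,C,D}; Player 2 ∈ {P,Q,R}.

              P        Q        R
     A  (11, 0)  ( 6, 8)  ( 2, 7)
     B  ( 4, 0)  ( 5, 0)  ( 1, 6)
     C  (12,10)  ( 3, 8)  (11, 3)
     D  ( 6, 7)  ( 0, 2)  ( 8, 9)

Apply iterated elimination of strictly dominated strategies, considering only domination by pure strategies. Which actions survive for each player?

P1 drop B (A beats it: P:11>4 Q:6>5 R:2>1)
P1 drop D (C beats it: P:12>6 Q:3>0 R:11>8)
P2 drop R (Q beats it: A:8>7 C:8>3)
P1→{A,C} P2→{P,Q}

Remaining: P1:{A,C} P2:{P,Q}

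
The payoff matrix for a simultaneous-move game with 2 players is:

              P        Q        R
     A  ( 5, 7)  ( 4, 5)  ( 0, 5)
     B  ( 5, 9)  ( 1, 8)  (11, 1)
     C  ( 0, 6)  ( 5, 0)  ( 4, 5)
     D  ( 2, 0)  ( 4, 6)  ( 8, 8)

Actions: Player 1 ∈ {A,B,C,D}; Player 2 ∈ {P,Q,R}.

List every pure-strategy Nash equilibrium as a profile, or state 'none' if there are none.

(A,P): NE
(A,Q): not NE [P1→C gives 5>4; P2→P gives 7>5]
(A,R): not NE [P1→B gives 11>0; P2→P gives 7>5]
(B,P): NE
(B,Q): not NE [P1→C gives 5>1; P2→P gives 9>8]
(B,R): not NE [P2→P gives 9>1]
(C,P): not NE [P1→B gives 5>0]
(C,Q): not NE [P2→P gives 6>0]
(C,R): not NE [P1→B gives 11>4; P2→P gives 6>5]
(D,P): not NE [P1→B gives 5>2; P2→R gives 8>0]
(D,Q): not NE [P1→C gives 5>4; P2→R gives 8>6]
(D,R): not NE [P1→B gives 11>8]

Nash profiles: (A,P), (B,P)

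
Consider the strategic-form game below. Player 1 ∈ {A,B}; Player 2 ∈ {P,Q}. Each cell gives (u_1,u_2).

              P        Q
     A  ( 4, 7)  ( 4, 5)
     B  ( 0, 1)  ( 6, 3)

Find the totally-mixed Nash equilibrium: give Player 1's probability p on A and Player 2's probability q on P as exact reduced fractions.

P1 mixes 1/2 on A; P2 mixes 1/3 on P

P1 indiff ⇒ q·4+(1-q)·4 = q·0+(1-q)·6 ⇒ q(4) = (1-q)(2) ⇒ q = 1/3
P2 indiff ⇒ p·7+(1-p)·1 = p·5+(1-p)·3 ⇒ p(2) = (1-p)(2) ⇒ p = 1/2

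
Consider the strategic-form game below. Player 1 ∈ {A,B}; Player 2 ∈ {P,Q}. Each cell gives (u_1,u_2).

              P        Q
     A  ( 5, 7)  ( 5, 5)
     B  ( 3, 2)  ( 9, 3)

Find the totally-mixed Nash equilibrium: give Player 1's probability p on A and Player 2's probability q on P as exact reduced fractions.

P1 indiff ⇒ q·5+(1-q)·5 = q·3+(1-q)·9 ⇒ q(2) = (1-q)(4) ⇒ q = 2/3
P2 indiff ⇒ p·7+(1-p)·2 = p·5+(1-p)·3 ⇒ p(2) = (1-p)(1) ⇒ p = 1/3

(p,q) = (1/3, 2/3)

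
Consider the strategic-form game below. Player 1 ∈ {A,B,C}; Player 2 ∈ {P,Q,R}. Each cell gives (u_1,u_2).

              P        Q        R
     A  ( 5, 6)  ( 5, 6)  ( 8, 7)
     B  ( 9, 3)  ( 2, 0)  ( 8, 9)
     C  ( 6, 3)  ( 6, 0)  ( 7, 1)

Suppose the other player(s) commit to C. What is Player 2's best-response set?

P2 best: {P}

u_2(P vs C) = 3
u_2(Q vs C) = 0
u_2(R vs C) = 1
max payoff 3 at {P}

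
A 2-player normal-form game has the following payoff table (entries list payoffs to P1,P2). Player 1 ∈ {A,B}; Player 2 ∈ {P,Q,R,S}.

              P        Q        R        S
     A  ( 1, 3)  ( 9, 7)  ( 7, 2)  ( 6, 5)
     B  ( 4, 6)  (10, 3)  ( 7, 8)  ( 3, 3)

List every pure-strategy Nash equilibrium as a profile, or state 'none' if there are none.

(A,P): not NE [P1→B gives 4>1; P2→Q gives 7>3]
(A,Q): not NE [P1→B gives 10>9]
(A,R): not NE [P2→Q gives 7>2]
(A,S): not NE [P2→Q gives 7>5]
(B,P): not NE [P2→R gives 8>6]
(B,Q): not NE [P2→R gives 8>3]
(B,R): NE
(B,S): not NE [P1→A gives 6>3; P2→R gives 8>3]

Nash profiles: (B,R)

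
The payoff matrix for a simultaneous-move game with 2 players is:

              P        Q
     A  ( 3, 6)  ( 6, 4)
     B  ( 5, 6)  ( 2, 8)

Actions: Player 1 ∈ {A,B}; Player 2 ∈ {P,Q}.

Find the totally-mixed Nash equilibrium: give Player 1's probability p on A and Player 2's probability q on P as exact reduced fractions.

P1 mixes 1/2 on A; P2 mixes 2/3 on P

P1 indiff ⇒ q·3+(1-q)·6 = q·5+(1-q)·2 ⇒ q(-2) = (1-q)(-4) ⇒ q = 2/3
P2 indiff ⇒ p·6+(1-p)·6 = p·4+(1-p)·8 ⇒ p(2) = (1-p)(2) ⇒ p = 1/2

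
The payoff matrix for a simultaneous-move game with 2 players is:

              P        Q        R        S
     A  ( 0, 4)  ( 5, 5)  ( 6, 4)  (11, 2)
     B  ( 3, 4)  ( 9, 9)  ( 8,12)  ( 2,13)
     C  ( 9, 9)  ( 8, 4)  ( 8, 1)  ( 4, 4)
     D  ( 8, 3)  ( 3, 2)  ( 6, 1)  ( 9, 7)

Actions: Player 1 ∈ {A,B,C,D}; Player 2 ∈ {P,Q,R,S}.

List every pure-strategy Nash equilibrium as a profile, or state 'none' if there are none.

(A,P): not NE [P1→C gives 9>0; P2→Q gives 5>4]
(A,Q): not NE [P1→B gives 9>5]
(A,R): not NE [P1→C gives 8>6; P2→Q gives 5>4]
(A,S): not NE [P2→Q gives 5>2]
(B,P): not NE [P1→C gives 9>3; P2→S gives 13>4]
(B,Q): not NE [P2→S gives 13>9]
(B,R): not NE [P2→S gives 13>12]
(B,S): not NE [P1→A gives 11>2]
(C,P): NE
(C,Q): not NE [P1→B gives 9>8; P2→P gives 9>4]
(C,R): not NE [P2→P gives 9>1]
(C,S): not NE [P1→A gives 11>4; P2→P gives 9>4]
(D,P): not NE [P1→C gives 9>8; P2→S gives 7>3]
(D,Q): not NE [P1→B gives 9>3; P2→S gives 7>2]
(D,R): not NE [P1→C gives 8>6; P2→S gives 7>1]
(D,S): not NE [P1→A gives 11>9]

NE set: (C,P)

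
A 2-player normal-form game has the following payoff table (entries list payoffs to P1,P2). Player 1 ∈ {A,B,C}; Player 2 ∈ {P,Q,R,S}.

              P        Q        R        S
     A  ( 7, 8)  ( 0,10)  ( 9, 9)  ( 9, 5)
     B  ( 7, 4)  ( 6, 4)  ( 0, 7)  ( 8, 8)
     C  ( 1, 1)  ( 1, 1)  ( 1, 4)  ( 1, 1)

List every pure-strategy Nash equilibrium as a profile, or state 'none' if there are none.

(A,P): not NE [P2→Q gives 10>8]
(A,Q): not NE [P1→B gives 6>0]
(A,R): not NE [P2→Q gives 10>9]
(A,S): not NE [P2→Q gives 10>5]
(B,P): not NE [P2→S gives 8>4]
(B,Q): not NE [P2→S gives 8>4]
(B,R): not NE [P1→A gives 9>0; P2→S gives 8>7]
(B,S): not NE [P1→A gives 9>8]
(C,P): not NE [P1→B gives 7>1; P2→R gives 4>1]
(C,Q): not NE [P1→B gives 6>1; P2→R gives 4>1]
(C,R): not NE [P1→A gives 9>1]
(C,S): not NE [P1→A gives 9>1; P2→R gives 4>1]

PSNE: ∅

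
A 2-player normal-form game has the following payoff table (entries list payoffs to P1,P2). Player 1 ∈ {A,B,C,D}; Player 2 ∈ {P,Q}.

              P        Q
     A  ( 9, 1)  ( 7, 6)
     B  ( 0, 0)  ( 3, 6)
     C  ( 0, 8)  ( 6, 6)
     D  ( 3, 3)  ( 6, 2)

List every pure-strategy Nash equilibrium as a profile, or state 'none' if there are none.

(A,P): not NE [P2→Q gives 6>1]
(A,Q): NE
(B,P): not NE [P1→A gives 9>0; P2→Q gives 6>0]
(B,Q): not NE [P1→A gives 7>3]
(C,P): not NE [P1→A gives 9>0]
(C,Q): not NE [P1→A gives 7>6; P2→P gives 8>6]
(D,P): not NE [P1→A gives 9>3]
(D,Q): not NE [P1→A gives 7>6; P2→P gives 3>2]

NE set: (A,Q)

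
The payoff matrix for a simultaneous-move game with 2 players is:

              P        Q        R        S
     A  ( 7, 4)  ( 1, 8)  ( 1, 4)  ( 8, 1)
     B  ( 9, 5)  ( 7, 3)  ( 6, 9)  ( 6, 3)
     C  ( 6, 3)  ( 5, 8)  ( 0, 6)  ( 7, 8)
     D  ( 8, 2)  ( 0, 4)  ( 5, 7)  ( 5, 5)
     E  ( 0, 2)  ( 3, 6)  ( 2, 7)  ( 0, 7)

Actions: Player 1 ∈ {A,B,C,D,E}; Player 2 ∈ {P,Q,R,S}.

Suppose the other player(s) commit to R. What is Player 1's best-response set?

BR_1 = {B}

u_1(A vs R) = 1
u_1(B vs R) = 6
u_1(C vs R) = 0
u_1(D vs R) = 5
u_1(E vs R) = 2
max payoff 6 at {B}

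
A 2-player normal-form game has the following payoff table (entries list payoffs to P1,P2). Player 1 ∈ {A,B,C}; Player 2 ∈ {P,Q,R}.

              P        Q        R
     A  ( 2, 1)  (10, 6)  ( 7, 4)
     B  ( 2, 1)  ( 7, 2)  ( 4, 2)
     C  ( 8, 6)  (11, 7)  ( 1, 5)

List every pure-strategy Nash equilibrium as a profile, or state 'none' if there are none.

(A,P): not NE [P1→C gives 8>2; P2→Q gives 6>1]
(A,Q): not NE [P1→C gives 11>10]
(A,R): not NE [P2→Q gives 6>4]
(B,P): not NE [P1→C gives 8>2; P2→R gives 2>1]
(B,Q): not NE [P1→C gives 11>7]
(B,R): not NE [P1→A gives 7>4]
(C,P): not NE [P2→Q gives 7>6]
(C,Q): NE
(C,R): not NE [P1→A gives 7>1; P2→Q gives 7>5]

Nash profiles: (C,Q)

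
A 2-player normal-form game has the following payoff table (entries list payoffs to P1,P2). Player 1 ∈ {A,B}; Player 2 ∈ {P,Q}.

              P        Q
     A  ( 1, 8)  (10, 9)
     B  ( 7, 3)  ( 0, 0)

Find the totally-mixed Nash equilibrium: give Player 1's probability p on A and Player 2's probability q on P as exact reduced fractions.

P1 indiff ⇒ q·1+(1-q)·10 = q·7+(1-q)·0 ⇒ q(-6) = (1-q)(-10) ⇒ q = 5/8
P2 indiff ⇒ p·8+(1-p)·3 = p·9+(1-p)·0 ⇒ p(-1) = (1-p)(-3) ⇒ p = 3/4

p=3/4, q=5/8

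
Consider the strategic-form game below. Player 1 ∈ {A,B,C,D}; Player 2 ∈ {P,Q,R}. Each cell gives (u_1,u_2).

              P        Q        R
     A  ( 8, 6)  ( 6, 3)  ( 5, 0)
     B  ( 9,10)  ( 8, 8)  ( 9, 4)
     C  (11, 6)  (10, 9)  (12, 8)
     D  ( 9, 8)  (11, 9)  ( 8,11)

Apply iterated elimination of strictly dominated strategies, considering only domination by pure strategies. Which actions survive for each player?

P1 drop A (B beats it: P:9>8 Q:8>6 R:9>5)
P1 drop B (C beats it: P:11>9 Q:10>8 R:12>9)
P2 drop P (Q beats it: C:9>6 D:9>8)
P1→{C,D} P2→{Q,R}

Survivors P1:{C,D} P2:{Q,R}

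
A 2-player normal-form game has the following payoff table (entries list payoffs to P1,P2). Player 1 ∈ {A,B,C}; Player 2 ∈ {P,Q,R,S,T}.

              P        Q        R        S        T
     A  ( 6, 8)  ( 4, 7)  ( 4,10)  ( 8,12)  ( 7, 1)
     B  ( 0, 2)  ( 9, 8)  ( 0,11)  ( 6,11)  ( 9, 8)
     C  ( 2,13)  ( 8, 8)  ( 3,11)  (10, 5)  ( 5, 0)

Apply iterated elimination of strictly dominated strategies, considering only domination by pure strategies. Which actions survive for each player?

Remaining: P1:{A,C} P2:{P,R,S}

P2 drop Q (R beats it: A:10>7 B:11>8 C:11>8)
P2 drop T (R beats it: A:10>1 B:11>8 C:11>0)
P1 drop B (A beats it: P:6>0 R:4>0 S:8>6)
P1→{A,C} P2→{P,R,S}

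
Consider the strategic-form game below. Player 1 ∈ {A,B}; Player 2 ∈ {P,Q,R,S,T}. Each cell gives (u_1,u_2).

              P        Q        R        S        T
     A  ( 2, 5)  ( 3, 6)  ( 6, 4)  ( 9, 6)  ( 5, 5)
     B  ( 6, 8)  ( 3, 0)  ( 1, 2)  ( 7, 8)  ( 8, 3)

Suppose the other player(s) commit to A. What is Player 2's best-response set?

argmax u_2 = {Q,S}

u_2(P vs A) = 5
u_2(Q vs A) = 6
u_2(R vs A) = 4
u_2(S vs A) = 6
u_2(T vs A) = 5
max payoff 6 at {Q,S}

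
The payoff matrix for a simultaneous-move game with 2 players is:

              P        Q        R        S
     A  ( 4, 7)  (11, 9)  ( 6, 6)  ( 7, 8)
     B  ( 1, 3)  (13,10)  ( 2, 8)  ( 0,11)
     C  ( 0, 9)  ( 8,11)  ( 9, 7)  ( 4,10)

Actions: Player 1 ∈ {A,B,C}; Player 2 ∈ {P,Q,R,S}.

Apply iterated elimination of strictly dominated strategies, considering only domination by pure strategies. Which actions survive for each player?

Survivors P1:{A,B} P2:{Q,S}

P2 drop P (Q beats it: A:9>7 B:10>3 C:11>9)
P2 drop R (Q beats it: A:9>6 B:10>8 C:11>7)
P1 drop C (A beats it: Q:11>8 S:7>4)
P1→{A,B} P2→{Q,S}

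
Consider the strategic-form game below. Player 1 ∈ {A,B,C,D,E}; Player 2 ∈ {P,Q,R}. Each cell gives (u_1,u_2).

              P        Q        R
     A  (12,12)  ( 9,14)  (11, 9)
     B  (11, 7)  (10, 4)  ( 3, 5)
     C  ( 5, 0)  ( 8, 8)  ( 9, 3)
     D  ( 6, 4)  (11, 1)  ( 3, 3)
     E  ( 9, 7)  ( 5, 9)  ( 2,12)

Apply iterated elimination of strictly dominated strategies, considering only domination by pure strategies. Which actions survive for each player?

P1 drop C (A beats it: P:12>5 Q:9>8 R:11>9)
P1 drop E (A beats it: P:12>9 Q:9>5 R:11>2)
P2 drop R (P beats it: A:12>9 B:7>5 D:4>3)
P1→{A,B,D} P2→{P,Q}

Survivors P1:{A,B,D} P2:{P,Q}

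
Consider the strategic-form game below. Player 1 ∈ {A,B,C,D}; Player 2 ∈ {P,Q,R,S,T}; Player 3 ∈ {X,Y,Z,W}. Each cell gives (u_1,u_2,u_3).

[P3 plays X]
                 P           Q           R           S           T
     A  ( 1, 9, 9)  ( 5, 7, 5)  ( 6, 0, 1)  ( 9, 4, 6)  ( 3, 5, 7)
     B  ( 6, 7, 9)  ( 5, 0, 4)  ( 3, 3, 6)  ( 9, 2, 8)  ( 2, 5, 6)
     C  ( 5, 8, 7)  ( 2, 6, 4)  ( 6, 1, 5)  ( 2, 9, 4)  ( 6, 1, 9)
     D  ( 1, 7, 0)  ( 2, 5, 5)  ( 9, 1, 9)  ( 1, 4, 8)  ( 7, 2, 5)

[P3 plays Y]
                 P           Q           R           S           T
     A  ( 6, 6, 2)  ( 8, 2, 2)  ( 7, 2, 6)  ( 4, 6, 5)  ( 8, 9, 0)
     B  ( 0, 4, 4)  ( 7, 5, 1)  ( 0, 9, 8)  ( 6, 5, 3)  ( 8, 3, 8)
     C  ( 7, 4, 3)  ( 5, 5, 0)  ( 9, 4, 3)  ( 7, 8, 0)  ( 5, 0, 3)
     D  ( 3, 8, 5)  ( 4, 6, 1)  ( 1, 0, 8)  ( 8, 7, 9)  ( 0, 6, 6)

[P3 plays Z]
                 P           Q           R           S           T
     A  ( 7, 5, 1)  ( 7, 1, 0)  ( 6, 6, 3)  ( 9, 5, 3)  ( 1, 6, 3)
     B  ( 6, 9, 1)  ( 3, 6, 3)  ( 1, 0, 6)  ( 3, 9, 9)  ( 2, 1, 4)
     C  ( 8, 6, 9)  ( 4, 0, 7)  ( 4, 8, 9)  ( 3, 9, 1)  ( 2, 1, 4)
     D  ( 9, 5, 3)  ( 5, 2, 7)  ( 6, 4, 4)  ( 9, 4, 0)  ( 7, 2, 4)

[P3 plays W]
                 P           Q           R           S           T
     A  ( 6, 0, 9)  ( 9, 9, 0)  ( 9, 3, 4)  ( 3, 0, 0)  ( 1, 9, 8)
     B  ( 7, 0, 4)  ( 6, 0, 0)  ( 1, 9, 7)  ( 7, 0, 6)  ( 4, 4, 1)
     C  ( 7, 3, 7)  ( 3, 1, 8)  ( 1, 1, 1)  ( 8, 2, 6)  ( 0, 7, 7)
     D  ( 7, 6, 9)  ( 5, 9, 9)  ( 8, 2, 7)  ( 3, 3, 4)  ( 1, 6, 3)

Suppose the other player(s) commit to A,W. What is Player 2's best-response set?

u_2(P vs A,W) = 0
u_2(Q vs A,W) = 9
u_2(R vs A,W) = 3
u_2(S vs A,W) = 0
u_2(T vs A,W) = 9
max payoff 9 at {Q,T}

P2 best: {Q,T}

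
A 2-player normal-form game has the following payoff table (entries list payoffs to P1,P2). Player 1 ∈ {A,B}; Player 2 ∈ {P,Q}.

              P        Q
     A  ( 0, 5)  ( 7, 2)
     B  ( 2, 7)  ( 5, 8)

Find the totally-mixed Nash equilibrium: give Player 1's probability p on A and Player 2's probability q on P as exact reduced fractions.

P1 indiff ⇒ q·0+(1-q)·7 = q·2+(1-q)·5 ⇒ q(-2) = (1-q)(-2) ⇒ q = 1/2
P2 indiff ⇒ p·5+(1-p)·7 = p·2+(1-p)·8 ⇒ p(3) = (1-p)(1) ⇒ p = 1/4

(p,q) = (1/4, 1/2)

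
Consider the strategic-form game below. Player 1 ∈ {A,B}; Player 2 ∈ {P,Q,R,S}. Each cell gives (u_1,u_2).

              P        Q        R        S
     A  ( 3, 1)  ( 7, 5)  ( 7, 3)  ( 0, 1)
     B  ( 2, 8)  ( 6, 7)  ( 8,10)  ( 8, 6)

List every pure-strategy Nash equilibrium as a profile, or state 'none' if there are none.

Nash profiles: (A,Q), (B,R)

(A,P): not NE [P2→Q gives 5>1]
(A,Q): NE
(A,R): not NE [P1→B gives 8>7; P2→Q gives 5>3]
(A,S): not NE [P1→B gives 8>0; P2→Q gives 5>1]
(B,P): not NE [P1→A gives 3>2; P2→R gives 10>8]
(B,Q): not NE [P1→A gives 7>6; P2→R gives 10>7]
(B,R): NE
(B,S): not NE [P2→R gives 10>6]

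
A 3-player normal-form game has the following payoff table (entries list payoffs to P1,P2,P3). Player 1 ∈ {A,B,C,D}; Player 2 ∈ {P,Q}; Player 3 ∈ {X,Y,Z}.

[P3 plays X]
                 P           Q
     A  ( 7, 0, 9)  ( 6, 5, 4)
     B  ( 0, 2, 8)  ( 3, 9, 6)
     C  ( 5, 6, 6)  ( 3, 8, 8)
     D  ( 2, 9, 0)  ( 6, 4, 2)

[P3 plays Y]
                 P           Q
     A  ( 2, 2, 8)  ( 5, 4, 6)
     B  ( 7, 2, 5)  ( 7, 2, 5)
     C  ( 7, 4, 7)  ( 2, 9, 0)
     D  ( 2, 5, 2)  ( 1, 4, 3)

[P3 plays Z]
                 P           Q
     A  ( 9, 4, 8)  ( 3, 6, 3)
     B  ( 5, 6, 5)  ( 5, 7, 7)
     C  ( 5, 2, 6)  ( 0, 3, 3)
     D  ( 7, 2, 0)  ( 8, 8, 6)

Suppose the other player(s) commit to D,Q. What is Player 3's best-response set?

u_3(X vs D,Q) = 2
u_3(Y vs D,Q) = 3
u_3(Z vs D,Q) = 6
max payoff 6 at {Z}

BR_3 = {Z}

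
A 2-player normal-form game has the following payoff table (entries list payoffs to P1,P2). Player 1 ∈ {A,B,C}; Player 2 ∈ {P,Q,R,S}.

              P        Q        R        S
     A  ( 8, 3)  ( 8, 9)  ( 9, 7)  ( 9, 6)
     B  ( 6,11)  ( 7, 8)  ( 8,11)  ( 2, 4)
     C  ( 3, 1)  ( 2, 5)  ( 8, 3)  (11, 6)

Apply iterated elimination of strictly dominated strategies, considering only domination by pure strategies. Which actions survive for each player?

IESDS → P1:{A,C} P2:{Q,S}

P1 drop B (A beats it: P:8>6 Q:8>7 R:9>8 S:9>2)
P2 drop P (Q beats it: A:9>3 C:5>1)
P2 drop R (Q beats it: A:9>7 C:5>3)
P1→{A,C} P2→{Q,S}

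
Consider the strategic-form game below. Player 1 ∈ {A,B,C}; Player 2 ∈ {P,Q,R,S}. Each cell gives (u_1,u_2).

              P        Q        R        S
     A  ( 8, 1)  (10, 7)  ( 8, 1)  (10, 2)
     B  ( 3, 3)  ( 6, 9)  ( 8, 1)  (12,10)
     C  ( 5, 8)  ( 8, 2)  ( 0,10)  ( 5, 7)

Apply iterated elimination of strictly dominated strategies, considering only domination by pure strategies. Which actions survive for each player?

P1 drop C (A beats it: P:8>5 Q:10>8 R:8>0 S:10>5)
P2 drop P (Q beats it: A:7>1 B:9>3)
P2 drop R (Q beats it: A:7>1 B:9>1)
P1→{A,B} P2→{Q,S}

Remaining: P1:{A,B} P2:{Q,S}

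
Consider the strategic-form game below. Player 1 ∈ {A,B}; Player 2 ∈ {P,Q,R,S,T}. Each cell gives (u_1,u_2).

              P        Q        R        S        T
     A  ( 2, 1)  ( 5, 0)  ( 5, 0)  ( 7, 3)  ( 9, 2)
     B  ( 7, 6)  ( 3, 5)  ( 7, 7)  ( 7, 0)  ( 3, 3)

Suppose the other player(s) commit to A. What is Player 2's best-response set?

u_2(P vs A) = 1
u_2(Q vs A) = 0
u_2(R vs A) = 0
u_2(S vs A) = 3
u_2(T vs A) = 2
max payoff 3 at {S}

argmax u_2 = {S}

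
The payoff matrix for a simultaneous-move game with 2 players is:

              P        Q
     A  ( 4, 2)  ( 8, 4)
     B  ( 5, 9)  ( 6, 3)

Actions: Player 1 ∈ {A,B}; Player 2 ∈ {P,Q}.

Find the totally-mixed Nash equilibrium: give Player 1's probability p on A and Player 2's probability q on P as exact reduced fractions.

p=3/4, q=2/3

P1 indiff ⇒ q·4+(1-q)·8 = q·5+(1-q)·6 ⇒ q(-1) = (1-q)(-2) ⇒ q = 2/3
P2 indiff ⇒ p·2+(1-p)·9 = p·4+(1-p)·3 ⇒ p(-2) = (1-p)(-6) ⇒ p = 3/4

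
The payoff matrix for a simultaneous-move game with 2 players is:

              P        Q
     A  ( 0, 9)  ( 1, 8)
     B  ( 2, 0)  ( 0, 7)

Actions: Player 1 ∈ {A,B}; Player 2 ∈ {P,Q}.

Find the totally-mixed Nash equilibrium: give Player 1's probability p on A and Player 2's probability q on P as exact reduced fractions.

P1 indiff ⇒ q·0+(1-q)·1 = q·2+(1-q)·0 ⇒ q(-2) = (1-q)(-1) ⇒ q = 1/3
P2 indiff ⇒ p·9+(1-p)·0 = p·8+(1-p)·7 ⇒ p(1) = (1-p)(7) ⇒ p = 7/8

(p,q) = (7/8, 1/3)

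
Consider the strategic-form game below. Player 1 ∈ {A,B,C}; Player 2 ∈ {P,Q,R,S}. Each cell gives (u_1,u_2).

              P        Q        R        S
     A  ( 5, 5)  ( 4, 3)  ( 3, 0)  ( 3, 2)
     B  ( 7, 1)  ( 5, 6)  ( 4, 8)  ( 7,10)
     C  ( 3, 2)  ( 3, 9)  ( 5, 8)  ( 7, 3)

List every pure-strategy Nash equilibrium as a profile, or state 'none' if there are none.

Nash profiles: (B,S)

(A,P): not NE [P1→B gives 7>5]
(A,Q): not NE [P1→B gives 5>4; P2→P gives 5>3]
(A,R): not NE [P1→C gives 5>3; P2→P gives 5>0]
(A,S): not NE [P1→C gives 7>3; P2→P gives 5>2]
(B,P): not NE [P2→S gives 10>1]
(B,Q): not NE [P2→S gives 10>6]
(B,R): not NE [P1→C gives 5>4; P2→S gives 10>8]
(B,S): NE
(C,P): not NE [P1→B gives 7>3; P2→Q gives 9>2]
(C,Q): not NE [P1→B gives 5>3]
(C,R): not NE [P2→Q gives 9>8]
(C,S): not NE [P2→Q gives 9>3]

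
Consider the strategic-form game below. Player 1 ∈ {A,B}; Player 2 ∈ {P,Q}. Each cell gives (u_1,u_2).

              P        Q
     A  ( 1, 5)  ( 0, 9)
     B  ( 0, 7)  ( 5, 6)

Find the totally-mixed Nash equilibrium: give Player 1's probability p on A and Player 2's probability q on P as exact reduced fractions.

P1 indiff ⇒ q·1+(1-q)·0 = q·0+(1-q)·5 ⇒ q(1) = (1-q)(5) ⇒ q = 5/6
P2 indiff ⇒ p·5+(1-p)·7 = p·9+(1-p)·6 ⇒ p(-4) = (1-p)(-1) ⇒ p = 1/5

p=1/5, q=5/6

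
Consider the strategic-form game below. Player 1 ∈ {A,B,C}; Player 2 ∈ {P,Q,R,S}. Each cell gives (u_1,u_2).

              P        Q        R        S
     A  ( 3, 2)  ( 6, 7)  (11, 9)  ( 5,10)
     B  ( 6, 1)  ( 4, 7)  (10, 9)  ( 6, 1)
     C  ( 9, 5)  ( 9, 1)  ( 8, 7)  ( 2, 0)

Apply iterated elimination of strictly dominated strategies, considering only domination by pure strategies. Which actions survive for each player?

P2 drop P (R beats it: A:9>2 B:9>1 C:7>5)
P2 drop Q (R beats it: A:9>7 B:9>7 C:7>1)
P1 drop C (A beats it: R:11>8 S:5>2)
P1→{A,B} P2→{R,S}

IESDS → P1:{A,B} P2:{R,S}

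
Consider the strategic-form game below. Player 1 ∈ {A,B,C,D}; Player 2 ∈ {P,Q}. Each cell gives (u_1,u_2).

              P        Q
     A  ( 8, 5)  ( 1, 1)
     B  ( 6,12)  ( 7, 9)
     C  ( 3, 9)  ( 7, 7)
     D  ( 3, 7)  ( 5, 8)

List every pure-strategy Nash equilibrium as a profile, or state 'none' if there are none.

NE set: (A,P)

(A,P): NE
(A,Q): not NE [P1→C gives 7>1; P2→P gives 5>1]
(B,P): not NE [P1→A gives 8>6]
(B,Q): not NE [P2→P gives 12>9]
(C,P): not NE [P1→A gives 8>3]
(C,Q): not NE [P2→P gives 9>7]
(D,P): not NE [P1→A gives 8>3; P2→Q gives 8>7]
(D,Q): not NE [P1→C gives 7>5]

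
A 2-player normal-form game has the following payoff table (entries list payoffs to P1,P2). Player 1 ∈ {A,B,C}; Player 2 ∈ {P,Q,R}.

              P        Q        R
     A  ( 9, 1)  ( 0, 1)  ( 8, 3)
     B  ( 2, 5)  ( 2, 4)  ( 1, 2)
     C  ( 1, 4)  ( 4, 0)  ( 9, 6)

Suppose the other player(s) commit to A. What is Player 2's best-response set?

argmax u_2 = {R}

u_2(P vs A) = 1
u_2(Q vs A) = 1
u_2(R vs A) = 3
max payoff 3 at {R}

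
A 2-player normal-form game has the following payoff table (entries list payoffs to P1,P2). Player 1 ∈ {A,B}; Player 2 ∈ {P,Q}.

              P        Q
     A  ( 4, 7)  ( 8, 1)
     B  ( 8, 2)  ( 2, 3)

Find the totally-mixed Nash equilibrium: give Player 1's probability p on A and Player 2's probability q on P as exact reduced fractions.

P1 mixes 1/7 on A; P2 mixes 3/5 on P

P1 indiff ⇒ q·4+(1-q)·8 = q·8+(1-q)·2 ⇒ q(-4) = (1-q)(-6) ⇒ q = 3/5
P2 indiff ⇒ p·7+(1-p)·2 = p·1+(1-p)·3 ⇒ p(6) = (1-p)(1) ⇒ p = 1/7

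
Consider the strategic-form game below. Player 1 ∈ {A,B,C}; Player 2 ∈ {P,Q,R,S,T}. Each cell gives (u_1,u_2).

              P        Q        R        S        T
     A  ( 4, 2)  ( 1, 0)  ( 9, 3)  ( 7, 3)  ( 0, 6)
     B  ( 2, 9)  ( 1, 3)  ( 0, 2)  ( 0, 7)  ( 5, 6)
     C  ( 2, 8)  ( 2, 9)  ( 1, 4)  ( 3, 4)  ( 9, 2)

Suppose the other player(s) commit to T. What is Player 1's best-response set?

u_1(A vs T) = 0
u_1(B vs T) = 5
u_1(C vs T) = 9
max payoff 9 at {C}

BR_1 = {C}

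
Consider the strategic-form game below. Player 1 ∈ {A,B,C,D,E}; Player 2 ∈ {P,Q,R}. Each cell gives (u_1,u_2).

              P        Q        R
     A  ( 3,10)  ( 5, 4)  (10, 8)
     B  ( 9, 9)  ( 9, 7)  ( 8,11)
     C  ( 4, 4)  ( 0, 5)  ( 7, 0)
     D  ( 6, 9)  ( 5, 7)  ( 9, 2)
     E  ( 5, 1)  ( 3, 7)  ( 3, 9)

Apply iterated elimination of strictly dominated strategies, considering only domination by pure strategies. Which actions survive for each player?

Remaining: P1:{A,B,D} P2:{P,R}

P1 drop C (B beats it: P:9>4 Q:9>0 R:8>7)
P1 drop E (B beats it: P:9>5 Q:9>3 R:8>3)
P2 drop Q (P beats it: A:10>4 B:9>7 D:9>7)
P1→{A,B,D} P2→{P,R}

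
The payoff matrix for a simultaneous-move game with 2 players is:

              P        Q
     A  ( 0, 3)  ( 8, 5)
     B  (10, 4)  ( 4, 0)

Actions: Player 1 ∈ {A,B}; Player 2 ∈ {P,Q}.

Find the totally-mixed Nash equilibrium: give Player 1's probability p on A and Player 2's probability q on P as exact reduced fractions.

P1 indiff ⇒ q·0+(1-q)·8 = q·10+(1-q)·4 ⇒ q(-10) = (1-q)(-4) ⇒ q = 2/7
P2 indiff ⇒ p·3+(1-p)·4 = p·5+(1-p)·0 ⇒ p(-2) = (1-p)(-4) ⇒ p = 2/3

P1 mixes 2/3 on A; P2 mixes 2/7 on P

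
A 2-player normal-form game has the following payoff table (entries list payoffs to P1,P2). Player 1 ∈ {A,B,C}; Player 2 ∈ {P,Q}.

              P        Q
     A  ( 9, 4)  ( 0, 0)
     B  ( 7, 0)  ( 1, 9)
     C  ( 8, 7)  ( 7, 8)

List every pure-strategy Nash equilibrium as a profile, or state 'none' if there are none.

Nash profiles: (A,P), (C,Q)

(A,P): NE
(A,Q): not NE [P1→C gives 7>0; P2→P gives 4>0]
(B,P): not NE [P1→A gives 9>7; P2→Q gives 9>0]
(B,Q): not NE [P1→C gives 7>1]
(C,P): not NE [P1→A gives 9>8; P2→Q gives 8>7]
(C,Q): NE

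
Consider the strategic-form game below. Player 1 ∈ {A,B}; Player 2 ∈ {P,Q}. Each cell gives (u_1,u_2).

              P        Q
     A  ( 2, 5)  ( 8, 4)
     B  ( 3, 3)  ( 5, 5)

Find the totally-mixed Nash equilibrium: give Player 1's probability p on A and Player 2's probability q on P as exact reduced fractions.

P1 indiff ⇒ q·2+(1-q)·8 = q·3+(1-q)·5 ⇒ q(-1) = (1-q)(-3) ⇒ q = 3/4
P2 indiff ⇒ p·5+(1-p)·3 = p·4+(1-p)·5 ⇒ p(1) = (1-p)(2) ⇒ p = 2/3

p=2/3, q=3/4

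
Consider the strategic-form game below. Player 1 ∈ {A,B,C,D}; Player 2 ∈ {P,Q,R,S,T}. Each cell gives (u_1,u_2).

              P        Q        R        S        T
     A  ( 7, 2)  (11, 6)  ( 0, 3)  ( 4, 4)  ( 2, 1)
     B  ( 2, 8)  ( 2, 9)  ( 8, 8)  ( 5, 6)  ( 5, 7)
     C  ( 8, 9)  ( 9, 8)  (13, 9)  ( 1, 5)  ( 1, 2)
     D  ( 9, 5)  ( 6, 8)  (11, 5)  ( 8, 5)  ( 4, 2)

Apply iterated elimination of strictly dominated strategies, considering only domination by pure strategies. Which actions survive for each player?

P2 drop S (Q beats it: A:6>4 B:9>6 C:8>5 D:8>5)
P2 drop T (P beats it: A:2>1 B:8>7 C:9>2 D:5>2)
P1 drop B (C beats it: P:8>2 Q:9>2 R:13>8)
P1→{A,C,D} P2→{P,Q,R}

Survivors P1:{A,C,D} P2:{P,Q,R}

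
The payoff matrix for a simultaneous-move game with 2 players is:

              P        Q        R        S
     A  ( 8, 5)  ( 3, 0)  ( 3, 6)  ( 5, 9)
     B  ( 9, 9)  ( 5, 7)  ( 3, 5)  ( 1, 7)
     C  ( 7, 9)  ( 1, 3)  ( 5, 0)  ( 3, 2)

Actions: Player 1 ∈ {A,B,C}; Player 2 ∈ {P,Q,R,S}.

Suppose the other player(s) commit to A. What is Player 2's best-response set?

P2 best: {S}

u_2(P vs A) = 5
u_2(Q vs A) = 0
u_2(R vs A) = 6
u_2(S vs A) = 9
max payoff 9 at {S}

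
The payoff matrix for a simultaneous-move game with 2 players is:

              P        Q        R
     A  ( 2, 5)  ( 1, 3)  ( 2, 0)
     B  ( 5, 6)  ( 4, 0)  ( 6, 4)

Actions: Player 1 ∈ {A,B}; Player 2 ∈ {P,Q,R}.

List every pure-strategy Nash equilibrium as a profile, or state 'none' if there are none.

NE set: (B,P)

(A,P): not NE [P1→B gives 5>2]
(A,Q): not NE [P1→B gives 4>1; P2→P gives 5>3]
(A,R): not NE [P1→B gives 6>2; P2→P gives 5>0]
(B,P): NE
(B,Q): not NE [P2→P gives 6>0]
(B,R): not NE [P2→P gives 6>4]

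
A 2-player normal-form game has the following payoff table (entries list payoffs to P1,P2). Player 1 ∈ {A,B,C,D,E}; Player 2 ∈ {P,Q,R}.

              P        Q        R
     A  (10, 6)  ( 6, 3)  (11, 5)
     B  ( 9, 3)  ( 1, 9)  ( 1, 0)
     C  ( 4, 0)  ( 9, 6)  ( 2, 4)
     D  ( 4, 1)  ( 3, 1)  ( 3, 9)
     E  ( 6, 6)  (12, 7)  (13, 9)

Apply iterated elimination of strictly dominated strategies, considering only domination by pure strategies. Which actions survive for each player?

P1 drop B (A beats it: P:10>9 Q:6>1 R:11>1)
P1 drop C (E beats it: P:6>4 Q:12>9 R:13>2)
P1 drop D (A beats it: P:10>4 Q:6>3 R:11>3)
P2 drop Q (R beats it: A:5>3 E:9>7)
P1→{A,E} P2→{P,R}

Remaining: P1:{A,E} P2:{P,R}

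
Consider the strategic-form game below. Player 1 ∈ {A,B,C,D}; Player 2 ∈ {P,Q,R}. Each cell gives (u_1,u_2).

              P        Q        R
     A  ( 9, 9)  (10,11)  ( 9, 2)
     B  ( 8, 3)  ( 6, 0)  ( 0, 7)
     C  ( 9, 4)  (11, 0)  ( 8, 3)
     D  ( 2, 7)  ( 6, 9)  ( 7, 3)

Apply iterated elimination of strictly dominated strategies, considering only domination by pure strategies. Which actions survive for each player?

IESDS → P1:{A,C} P2:{P,Q}

P1 drop B (A beats it: P:9>8 Q:10>6 R:9>0)
P1 drop D (A beats it: P:9>2 Q:10>6 R:9>7)
P2 drop R (P beats it: A:9>2 C:4>3)
P1→{A,C} P2→{P,Q}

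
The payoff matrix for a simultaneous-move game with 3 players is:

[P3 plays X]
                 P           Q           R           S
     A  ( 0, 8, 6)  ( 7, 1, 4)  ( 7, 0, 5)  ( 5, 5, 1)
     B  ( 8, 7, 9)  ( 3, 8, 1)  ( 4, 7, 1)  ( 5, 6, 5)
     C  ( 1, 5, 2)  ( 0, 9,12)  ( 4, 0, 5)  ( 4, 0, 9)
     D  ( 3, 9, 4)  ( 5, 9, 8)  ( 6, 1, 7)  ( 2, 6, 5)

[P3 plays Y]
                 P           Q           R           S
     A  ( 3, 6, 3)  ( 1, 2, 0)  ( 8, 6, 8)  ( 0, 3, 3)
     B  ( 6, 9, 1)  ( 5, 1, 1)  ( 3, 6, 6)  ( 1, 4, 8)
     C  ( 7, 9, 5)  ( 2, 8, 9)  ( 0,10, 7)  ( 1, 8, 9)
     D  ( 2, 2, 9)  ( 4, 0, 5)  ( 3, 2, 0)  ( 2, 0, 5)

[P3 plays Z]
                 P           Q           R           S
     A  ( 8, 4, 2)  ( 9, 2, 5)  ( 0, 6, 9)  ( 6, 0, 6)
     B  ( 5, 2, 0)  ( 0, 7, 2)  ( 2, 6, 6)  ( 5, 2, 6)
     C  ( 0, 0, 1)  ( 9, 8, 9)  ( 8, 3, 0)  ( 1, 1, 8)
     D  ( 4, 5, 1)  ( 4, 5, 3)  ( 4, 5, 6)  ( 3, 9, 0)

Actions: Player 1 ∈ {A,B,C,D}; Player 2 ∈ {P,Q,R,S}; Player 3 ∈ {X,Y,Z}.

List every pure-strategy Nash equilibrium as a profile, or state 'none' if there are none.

(A,P,X): not NE [P1→B gives 8>0]
(A,P,Y): not NE [P1→C gives 7>3; P3→X gives 6>3]
(A,P,Z): not NE [P2→R gives 6>4; P3→X gives 6>2]
(A,Q,X): not NE [P2→P gives 8>1; P3→Z gives 5>4]
(A,Q,Y): not NE [P1→B gives 5>1; P2→R gives 6>2; P3→Z gives 5>0]
(A,Q,Z): not NE [P2→R gives 6>2]
(A,R,X): not NE [P2→P gives 8>0; P3→Z gives 9>5]
(A,R,Y): not NE [P3→Z gives 9>8]
(A,R,Z): not NE [P1→C gives 8>0]
(A,S,X): not NE [P2→P gives 8>5; P3→Z gives 6>1]
(A,S,Y): not NE [P1→D gives 2>0; P2→R gives 6>3; P3→Z gives 6>3]
(A,S,Z): not NE [P2→R gives 6>0]
(B,P,X): not NE [P2→Q gives 8>7]
(B,P,Y): not NE [P1→C gives 7>6; P3→X gives 9>1]
(B,P,Z): not NE [P1→A gives 8>5; P2→Q gives 7>2; P3→X gives 9>0]
(B,Q,X): not NE [P1→A gives 7>3; P3→Z gives 2>1]
(B,Q,Y): not NE [P2→P gives 9>1; P3→Z gives 2>1]
(B,Q,Z): not NE [P1→C gives 9>0]
(B,R,X): not NE [P1→A gives 7>4; P2→Q gives 8>7; P3→Z gives 6>1]
(B,R,Y): not NE [P1→A gives 8>3; P2→P gives 9>6]
(B,R,Z): not NE [P1→C gives 8>2; P2→Q gives 7>6]
(B,S,X): not NE [P2→Q gives 8>6; P3→Y gives 8>5]
(B,S,Y): not NE [P1→D gives 2>1; P2→P gives 9>4]
(B,S,Z): not NE [P1→A gives 6>5; P2→Q gives 7>2; P3→Y gives 8>6]
(C,P,X): not NE [P1→B gives 8>1; P2→Q gives 9>5; P3→Y gives 5>2]
(C,P,Y): not NE [P2→R gives 10>9]
(C,P,Z): not NE [P1→A gives 8>0; P2→Q gives 8>0; P3→Y gives 5>1]
(C,Q,X): not NE [P1→A gives 7>0]
(C,Q,Y): not NE [P1→B gives 5>2; P2→R gives 10>8; P3→X gives 12>9]
(C,Q,Z): not NE [P3→X gives 12>9]
(C,R,X): not NE [P1→A gives 7>4; P2→Q gives 9>0; P3→Y gives 7>5]
(C,R,Y): not NE [P1→A gives 8>0]
(C,R,Z): not NE [P2→Q gives 8>3; P3→Y gives 7>0]
(C,S,X): not NE [P1→B gives 5>4; P2→Q gives 9>0]
(C,S,Y): not NE [P1→D gives 2>1; P2→R gives 10>8]
(C,S,Z): not NE [P1→A gives 6>1; P2→Q gives 8>1; P3→Y gives 9>8]
(D,P,X): not NE [P1→B gives 8>3; P3→Y gives 9>4]
(D,P,Y): not NE [P1→C gives 7>2]
(D,P,Z): not NE [P1→A gives 8>4; P2→S gives 9>5; P3→Y gives 9>1]
(D,Q,X): not NE [P1→A gives 7>5]
(D,Q,Y): not NE [P1→B gives 5>4; P2→R gives 2>0; P3→X gives 8>5]
(D,Q,Z): not NE [P1→C gives 9>4; P2→S gives 9>5; P3→X gives 8>3]
(D,R,X): not NE [P1→A gives 7>6; P2→Q gives 9>1]
(D,R,Y): not NE [P1→A gives 8>3; P3→X gives 7>0]
(D,R,Z): not NE [P1→C gives 8>4; P2→S gives 9>5; P3→X gives 7>6]
(D,S,X): not NE [P1→B gives 5>2; P2→Q gives 9>6]
(D,S,Y): not NE [P2→R gives 2>0]
(D,S,Z): not NE [P1→A gives 6>3; P3→Y gives 5>0]

No pure NE.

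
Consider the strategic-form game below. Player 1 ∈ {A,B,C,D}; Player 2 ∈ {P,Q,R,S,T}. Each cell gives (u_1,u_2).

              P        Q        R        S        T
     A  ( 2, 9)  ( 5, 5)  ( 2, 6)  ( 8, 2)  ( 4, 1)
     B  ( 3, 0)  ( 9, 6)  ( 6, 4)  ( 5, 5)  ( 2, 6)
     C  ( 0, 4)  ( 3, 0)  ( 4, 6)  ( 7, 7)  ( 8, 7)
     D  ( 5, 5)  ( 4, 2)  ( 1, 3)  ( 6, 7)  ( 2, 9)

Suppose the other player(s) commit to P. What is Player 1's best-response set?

u_1(A vs P) = 2
u_1(B vs P) = 3
u_1(C vs P) = 0
u_1(D vs P) = 5
max payoff 5 at {D}

BR_1 = {D}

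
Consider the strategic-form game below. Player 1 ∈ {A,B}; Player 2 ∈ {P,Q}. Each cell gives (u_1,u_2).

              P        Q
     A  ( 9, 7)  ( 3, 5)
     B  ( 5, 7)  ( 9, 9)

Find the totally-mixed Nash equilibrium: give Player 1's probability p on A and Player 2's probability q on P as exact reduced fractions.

P1 indiff ⇒ q·9+(1-q)·3 = q·5+(1-q)·9 ⇒ q(4) = (1-q)(6) ⇒ q = 3/5
P2 indiff ⇒ p·7+(1-p)·7 = p·5+(1-p)·9 ⇒ p(2) = (1-p)(2) ⇒ p = 1/2

(p,q) = (1/2, 3/5)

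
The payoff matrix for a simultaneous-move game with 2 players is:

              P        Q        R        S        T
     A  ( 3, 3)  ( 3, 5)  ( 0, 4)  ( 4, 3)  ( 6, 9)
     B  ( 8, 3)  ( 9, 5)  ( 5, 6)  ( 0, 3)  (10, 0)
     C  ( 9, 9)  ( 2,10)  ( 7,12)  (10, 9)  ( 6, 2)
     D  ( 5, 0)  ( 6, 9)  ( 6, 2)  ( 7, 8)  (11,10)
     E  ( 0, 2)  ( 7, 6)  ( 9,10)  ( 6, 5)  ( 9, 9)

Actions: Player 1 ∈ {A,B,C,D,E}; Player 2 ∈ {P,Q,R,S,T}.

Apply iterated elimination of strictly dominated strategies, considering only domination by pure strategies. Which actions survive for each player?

Remaining: P1:{B,D,E} P2:{Q,R,T}

P1 drop A (D beats it: P:5>3 Q:6>3 R:6>0 S:7>4 T:11>6)
P2 drop P (Q beats it: B:5>3 C:10>9 D:9>0 E:6>2)
P2 drop S (Q beats it: B:5>3 C:10>9 D:9>8 E:6>5)
P1 drop C (E beats it: Q:7>2 R:9>7 T:9>6)
P1→{B,D,E} P2→{Q,R,T}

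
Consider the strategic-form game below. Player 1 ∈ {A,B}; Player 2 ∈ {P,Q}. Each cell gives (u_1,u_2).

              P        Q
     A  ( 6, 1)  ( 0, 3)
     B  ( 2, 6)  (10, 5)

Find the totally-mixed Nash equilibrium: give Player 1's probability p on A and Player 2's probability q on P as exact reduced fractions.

P1 indiff ⇒ q·6+(1-q)·0 = q·2+(1-q)·10 ⇒ q(4) = (1-q)(10) ⇒ q = 5/7
P2 indiff ⇒ p·1+(1-p)·6 = p·3+(1-p)·5 ⇒ p(-2) = (1-p)(-1) ⇒ p = 1/3

p=1/3, q=5/7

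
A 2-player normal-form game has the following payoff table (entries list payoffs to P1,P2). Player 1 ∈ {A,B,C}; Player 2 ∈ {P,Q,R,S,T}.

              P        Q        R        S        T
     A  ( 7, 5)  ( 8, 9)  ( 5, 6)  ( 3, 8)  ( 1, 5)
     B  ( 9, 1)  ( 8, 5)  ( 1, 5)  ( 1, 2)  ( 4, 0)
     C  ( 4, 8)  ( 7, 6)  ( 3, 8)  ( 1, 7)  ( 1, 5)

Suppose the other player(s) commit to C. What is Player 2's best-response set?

BR_2 = {P,R}

u_2(P vs C) = 8
u_2(Q vs C) = 6
u_2(R vs C) = 8
u_2(S vs C) = 7
u_2(T vs C) = 5
max payoff 8 at {P,R}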